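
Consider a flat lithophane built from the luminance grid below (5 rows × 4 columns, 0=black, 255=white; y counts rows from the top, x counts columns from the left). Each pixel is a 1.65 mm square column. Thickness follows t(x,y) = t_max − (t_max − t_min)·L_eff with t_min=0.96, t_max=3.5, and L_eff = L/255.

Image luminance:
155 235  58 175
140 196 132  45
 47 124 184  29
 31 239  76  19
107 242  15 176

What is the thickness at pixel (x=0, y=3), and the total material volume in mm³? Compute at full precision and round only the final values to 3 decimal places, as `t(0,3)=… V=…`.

t(0,3)=3.191 V=124.813

span = t_max - t_min = 3.5 - 0.96 = 2.540
L(0,3) = 31, L_eff = 31/255 = 0.121569
t(0,3) = 3.5 - 2.540·0.121569 = 3.191
Σt over all 5·4 pixels = 23381/510 ≈ 45.8450980
V = pitch²·Σt = 1.65²·23381/510 = 124.813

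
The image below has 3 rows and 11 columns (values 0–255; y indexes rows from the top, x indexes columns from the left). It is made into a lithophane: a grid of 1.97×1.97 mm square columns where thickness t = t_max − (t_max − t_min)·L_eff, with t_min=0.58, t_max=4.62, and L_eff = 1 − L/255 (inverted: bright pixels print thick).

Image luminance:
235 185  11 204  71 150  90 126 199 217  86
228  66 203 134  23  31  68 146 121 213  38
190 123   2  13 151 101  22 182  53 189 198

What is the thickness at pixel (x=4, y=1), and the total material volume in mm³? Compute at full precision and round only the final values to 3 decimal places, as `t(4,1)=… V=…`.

t(4,1)=0.944 V=324.465

span = t_max - t_min = 4.62 - 0.58 = 4.040
L(4,1) = 23, L_eff = 1 - 23/255 = 0.909804 (inverted)
t(4,1) = 4.62 - 4.040·0.909804 = 0.944
Σt over all 3·11 pixels = 1065973/12750 ≈ 83.6057255
V = pitch²·Σt = 1.97²·1065973/12750 = 324.465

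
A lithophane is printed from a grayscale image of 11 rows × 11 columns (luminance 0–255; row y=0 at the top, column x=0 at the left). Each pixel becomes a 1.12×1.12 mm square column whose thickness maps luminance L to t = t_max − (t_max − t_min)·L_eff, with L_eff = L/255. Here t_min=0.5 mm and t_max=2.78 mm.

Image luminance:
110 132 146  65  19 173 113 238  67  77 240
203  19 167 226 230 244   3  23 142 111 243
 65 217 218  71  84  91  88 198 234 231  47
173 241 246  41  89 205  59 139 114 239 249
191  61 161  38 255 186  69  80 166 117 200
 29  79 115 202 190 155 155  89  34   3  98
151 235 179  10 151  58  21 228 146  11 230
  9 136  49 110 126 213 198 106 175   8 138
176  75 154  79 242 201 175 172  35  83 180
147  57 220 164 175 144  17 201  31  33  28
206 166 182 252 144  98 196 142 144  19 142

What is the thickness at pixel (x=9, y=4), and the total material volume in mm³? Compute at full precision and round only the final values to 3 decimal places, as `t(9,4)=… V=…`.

span = t_max - t_min = 2.78 - 0.5 = 2.280
L(9,4) = 117, L_eff = 117/255 = 0.458824
t(9,4) = 2.78 - 2.280·0.458824 = 1.734
Σt over all 11·11 pixels = 815117/4250 ≈ 191.7922353
V = pitch²·Σt = 1.12²·815117/4250 = 240.584

t(9,4)=1.734 V=240.584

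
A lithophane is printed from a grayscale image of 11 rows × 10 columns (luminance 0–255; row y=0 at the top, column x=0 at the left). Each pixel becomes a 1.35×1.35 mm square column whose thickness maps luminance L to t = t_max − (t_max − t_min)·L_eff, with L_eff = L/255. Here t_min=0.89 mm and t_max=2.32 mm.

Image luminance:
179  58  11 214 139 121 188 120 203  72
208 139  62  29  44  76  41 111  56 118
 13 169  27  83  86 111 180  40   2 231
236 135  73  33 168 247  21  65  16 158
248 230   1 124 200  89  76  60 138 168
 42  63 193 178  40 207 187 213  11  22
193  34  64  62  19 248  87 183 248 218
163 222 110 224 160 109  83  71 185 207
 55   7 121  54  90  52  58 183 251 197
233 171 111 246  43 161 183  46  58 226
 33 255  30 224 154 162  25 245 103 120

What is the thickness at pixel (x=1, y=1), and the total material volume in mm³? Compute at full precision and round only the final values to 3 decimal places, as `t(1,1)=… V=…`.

t(1,1)=1.541 V=326.515

span = t_max - t_min = 2.32 - 0.89 = 1.430
L(1,1) = 139, L_eff = 139/255 = 0.545098
t(1,1) = 2.32 - 1.430·0.545098 = 1.541
Σt over all 11·10 pixels = 76142/425 ≈ 179.1576471
V = pitch²·Σt = 1.35²·76142/425 = 326.515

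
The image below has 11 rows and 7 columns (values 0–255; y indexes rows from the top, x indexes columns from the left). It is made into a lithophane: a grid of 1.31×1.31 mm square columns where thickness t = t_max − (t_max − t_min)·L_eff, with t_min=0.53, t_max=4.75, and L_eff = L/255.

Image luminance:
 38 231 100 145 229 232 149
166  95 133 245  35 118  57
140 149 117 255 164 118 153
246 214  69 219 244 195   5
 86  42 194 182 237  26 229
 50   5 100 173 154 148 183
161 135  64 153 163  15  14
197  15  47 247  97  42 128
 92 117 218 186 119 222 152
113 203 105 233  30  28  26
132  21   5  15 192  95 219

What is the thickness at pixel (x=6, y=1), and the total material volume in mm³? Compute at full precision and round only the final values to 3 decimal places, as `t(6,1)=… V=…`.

t(6,1)=3.807 V=341.649

span = t_max - t_min = 4.75 - 0.53 = 4.220
L(6,1) = 57, L_eff = 57/255 = 0.223529
t(6,1) = 4.75 - 4.220·0.223529 = 3.807
Σt over all 11·7 pixels = 1692221/8500 ≈ 199.0848235
V = pitch²·Σt = 1.31²·1692221/8500 = 341.649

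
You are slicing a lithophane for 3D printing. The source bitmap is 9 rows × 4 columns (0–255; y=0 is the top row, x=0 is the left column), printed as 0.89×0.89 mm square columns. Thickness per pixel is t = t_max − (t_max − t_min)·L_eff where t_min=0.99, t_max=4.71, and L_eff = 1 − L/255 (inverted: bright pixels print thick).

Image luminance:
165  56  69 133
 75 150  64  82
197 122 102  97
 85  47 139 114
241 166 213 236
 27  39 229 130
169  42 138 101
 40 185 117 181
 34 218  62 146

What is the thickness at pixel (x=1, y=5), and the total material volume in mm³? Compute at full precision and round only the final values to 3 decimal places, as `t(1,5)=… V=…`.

t(1,5)=1.559 V=79.201

span = t_max - t_min = 4.71 - 0.99 = 3.720
L(1,5) = 39, L_eff = 1 - 39/255 = 0.847059 (inverted)
t(1,5) = 4.71 - 3.720·0.847059 = 1.559
Σt over all 9·4 pixels = 212476/2125 ≈ 99.9887059
V = pitch²·Σt = 0.89²·212476/2125 = 79.201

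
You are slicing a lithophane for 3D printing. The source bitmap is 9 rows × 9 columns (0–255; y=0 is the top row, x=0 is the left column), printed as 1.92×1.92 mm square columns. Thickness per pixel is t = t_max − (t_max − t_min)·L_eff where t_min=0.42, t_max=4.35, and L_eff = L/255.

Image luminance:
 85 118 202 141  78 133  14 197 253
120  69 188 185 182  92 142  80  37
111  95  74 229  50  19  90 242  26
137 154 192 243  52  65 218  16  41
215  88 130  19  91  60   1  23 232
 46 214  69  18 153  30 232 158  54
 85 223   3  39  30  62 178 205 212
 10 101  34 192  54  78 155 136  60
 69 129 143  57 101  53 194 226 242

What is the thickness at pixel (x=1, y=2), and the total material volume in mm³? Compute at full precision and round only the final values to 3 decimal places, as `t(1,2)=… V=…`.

span = t_max - t_min = 4.35 - 0.42 = 3.930
L(1,2) = 95, L_eff = 95/255 = 0.372549
t(1,2) = 4.35 - 3.930·0.372549 = 2.886
Σt over all 9·9 pixels = 1780081/8500 ≈ 209.4212941
V = pitch²·Σt = 1.92²·1780081/8500 = 772.011

t(1,2)=2.886 V=772.011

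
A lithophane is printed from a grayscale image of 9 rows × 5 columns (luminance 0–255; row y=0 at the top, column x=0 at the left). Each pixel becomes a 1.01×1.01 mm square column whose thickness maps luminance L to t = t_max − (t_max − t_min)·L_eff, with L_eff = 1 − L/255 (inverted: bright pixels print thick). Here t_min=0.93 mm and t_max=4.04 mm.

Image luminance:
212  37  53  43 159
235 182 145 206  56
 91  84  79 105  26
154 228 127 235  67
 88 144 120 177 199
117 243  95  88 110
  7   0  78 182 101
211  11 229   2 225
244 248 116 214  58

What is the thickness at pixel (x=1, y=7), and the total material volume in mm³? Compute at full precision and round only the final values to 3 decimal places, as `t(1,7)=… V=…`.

t(1,7)=1.064 V=115.236

span = t_max - t_min = 4.04 - 0.93 = 3.110
L(1,7) = 11, L_eff = 1 - 11/255 = 0.956863 (inverted)
t(1,7) = 4.04 - 3.110·0.956863 = 1.064
Σt over all 9·5 pixels = 42362/375 ≈ 112.9653333
V = pitch²·Σt = 1.01²·42362/375 = 115.236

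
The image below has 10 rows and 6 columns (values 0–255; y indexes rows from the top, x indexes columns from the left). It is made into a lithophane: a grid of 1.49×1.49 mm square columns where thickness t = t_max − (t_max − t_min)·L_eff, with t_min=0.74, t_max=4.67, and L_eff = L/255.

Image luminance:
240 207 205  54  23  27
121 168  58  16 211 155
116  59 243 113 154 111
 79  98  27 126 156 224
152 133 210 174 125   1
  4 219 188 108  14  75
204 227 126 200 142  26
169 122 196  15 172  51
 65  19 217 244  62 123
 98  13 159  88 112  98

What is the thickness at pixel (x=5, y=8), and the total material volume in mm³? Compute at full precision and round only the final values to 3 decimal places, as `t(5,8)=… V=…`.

span = t_max - t_min = 4.67 - 0.74 = 3.930
L(5,8) = 123, L_eff = 123/255 = 0.482353
t(5,8) = 4.67 - 3.930·0.482353 = 2.774
Σt over all 10·6 pixels = 709949/4250 ≈ 167.0468235
V = pitch²·Σt = 1.49²·709949/4250 = 370.861

t(5,8)=2.774 V=370.861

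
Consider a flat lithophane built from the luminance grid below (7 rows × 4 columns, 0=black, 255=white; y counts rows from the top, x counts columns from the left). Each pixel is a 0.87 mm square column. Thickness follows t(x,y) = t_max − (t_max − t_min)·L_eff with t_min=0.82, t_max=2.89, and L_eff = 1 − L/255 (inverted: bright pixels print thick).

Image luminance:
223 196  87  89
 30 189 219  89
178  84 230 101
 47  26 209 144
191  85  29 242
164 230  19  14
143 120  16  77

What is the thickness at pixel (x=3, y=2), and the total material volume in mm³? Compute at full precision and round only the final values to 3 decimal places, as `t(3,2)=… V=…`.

t(3,2)=1.640 V=38.705

span = t_max - t_min = 2.89 - 0.82 = 2.070
L(3,2) = 101, L_eff = 1 - 101/255 = 0.603922 (inverted)
t(3,2) = 2.89 - 2.070·0.603922 = 1.640
Σt over all 7·4 pixels = 434659/8500 ≈ 51.1363529
V = pitch²·Σt = 0.87²·434659/8500 = 38.705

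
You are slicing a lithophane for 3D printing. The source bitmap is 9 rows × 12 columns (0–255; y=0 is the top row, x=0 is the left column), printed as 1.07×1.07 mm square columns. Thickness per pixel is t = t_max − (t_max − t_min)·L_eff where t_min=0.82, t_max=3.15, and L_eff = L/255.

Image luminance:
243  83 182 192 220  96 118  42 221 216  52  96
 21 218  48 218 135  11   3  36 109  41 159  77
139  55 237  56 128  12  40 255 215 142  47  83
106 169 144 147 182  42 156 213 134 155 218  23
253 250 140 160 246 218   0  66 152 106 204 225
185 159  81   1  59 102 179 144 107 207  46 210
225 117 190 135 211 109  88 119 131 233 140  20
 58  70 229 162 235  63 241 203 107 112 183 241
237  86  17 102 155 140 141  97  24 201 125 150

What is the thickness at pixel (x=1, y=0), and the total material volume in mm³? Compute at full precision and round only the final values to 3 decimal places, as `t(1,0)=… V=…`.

span = t_max - t_min = 3.15 - 0.82 = 2.330
L(1,0) = 83, L_eff = 83/255 = 0.325490
t(1,0) = 3.15 - 2.330·0.325490 = 2.392
Σt over all 9·12 pixels = 440762/2125 ≈ 207.4174118
V = pitch²·Σt = 1.07²·440762/2125 = 237.472

t(1,0)=2.392 V=237.472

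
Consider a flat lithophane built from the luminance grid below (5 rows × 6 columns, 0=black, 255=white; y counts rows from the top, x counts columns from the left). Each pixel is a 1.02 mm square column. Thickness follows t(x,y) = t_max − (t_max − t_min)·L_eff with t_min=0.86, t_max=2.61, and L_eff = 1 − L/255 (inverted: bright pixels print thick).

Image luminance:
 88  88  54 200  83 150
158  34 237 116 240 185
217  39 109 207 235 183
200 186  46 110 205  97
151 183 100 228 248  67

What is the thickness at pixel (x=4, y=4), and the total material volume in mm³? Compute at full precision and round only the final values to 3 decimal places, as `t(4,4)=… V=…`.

t(4,4)=2.562 V=58.572

span = t_max - t_min = 2.61 - 0.86 = 1.750
L(4,4) = 248, L_eff = 1 - 248/255 = 0.027451 (inverted)
t(4,4) = 2.61 - 1.750·0.027451 = 2.562
Σt over all 5·6 pixels = 14356/255 ≈ 56.2980392
V = pitch²·Σt = 1.02²·14356/255 = 58.572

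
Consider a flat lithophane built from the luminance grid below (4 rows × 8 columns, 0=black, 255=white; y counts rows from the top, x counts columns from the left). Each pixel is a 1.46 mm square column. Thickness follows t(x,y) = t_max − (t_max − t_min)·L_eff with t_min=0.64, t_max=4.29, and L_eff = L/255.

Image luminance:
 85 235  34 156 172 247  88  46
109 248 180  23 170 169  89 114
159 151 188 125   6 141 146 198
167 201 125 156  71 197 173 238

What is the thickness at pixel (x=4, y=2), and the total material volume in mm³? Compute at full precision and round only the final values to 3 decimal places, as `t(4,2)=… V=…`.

t(4,2)=4.204 V=152.061

span = t_max - t_min = 4.29 - 0.64 = 3.650
L(4,2) = 6, L_eff = 6/255 = 0.023529
t(4,2) = 4.29 - 3.650·0.023529 = 4.204
Σt over all 4·8 pixels = 21401/300 ≈ 71.3366667
V = pitch²·Σt = 1.46²·21401/300 = 152.061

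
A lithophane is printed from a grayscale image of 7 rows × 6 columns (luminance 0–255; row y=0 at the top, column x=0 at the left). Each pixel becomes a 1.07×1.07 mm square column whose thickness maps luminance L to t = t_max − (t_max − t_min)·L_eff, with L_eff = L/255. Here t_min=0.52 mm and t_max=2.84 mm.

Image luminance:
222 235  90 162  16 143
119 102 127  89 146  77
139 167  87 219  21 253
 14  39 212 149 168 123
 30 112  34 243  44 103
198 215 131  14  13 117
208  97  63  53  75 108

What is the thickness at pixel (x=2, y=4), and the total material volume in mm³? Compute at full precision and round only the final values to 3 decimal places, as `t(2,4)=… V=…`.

span = t_max - t_min = 2.84 - 0.52 = 2.320
L(2,4) = 34, L_eff = 34/255 = 0.133333
t(2,4) = 2.84 - 2.320·0.133333 = 2.531
Σt over all 7·6 pixels = 157248/2125 ≈ 73.9990588
V = pitch²·Σt = 1.07²·157248/2125 = 84.722

t(2,4)=2.531 V=84.722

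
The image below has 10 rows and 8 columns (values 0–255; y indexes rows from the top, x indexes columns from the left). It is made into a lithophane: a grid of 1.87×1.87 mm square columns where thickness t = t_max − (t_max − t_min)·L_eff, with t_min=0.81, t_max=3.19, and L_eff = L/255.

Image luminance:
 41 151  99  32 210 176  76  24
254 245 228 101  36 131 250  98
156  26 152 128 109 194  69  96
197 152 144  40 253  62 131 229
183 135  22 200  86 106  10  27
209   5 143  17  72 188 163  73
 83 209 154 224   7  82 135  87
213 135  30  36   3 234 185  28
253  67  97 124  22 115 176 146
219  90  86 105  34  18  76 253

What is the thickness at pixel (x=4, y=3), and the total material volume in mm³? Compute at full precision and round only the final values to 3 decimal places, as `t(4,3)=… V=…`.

span = t_max - t_min = 3.19 - 0.81 = 2.380
L(4,3) = 253, L_eff = 253/255 = 0.992157
t(4,3) = 3.19 - 2.380·0.992157 = 0.829
Σt over all 10·8 pixels = 24763/150 ≈ 165.0866667
V = pitch²·Σt = 1.87²·24763/150 = 577.292

t(4,3)=0.829 V=577.292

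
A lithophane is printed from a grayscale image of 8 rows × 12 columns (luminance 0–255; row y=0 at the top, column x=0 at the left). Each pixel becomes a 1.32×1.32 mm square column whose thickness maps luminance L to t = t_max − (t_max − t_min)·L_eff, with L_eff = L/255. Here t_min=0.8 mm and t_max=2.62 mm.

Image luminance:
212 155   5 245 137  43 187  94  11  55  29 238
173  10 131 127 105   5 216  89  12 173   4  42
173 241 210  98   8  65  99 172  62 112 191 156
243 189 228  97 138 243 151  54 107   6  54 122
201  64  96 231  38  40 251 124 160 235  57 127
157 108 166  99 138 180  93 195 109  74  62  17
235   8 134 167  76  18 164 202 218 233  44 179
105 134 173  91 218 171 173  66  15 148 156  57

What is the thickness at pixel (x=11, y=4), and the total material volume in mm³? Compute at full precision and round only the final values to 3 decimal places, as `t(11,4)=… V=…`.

t(11,4)=1.714 V=289.962

span = t_max - t_min = 2.62 - 0.8 = 1.820
L(11,4) = 127, L_eff = 127/255 = 0.498039
t(11,4) = 2.62 - 1.820·0.498039 = 1.714
Σt over all 8·12 pixels = 1060898/6375 ≈ 166.4153725
V = pitch²·Σt = 1.32²·1060898/6375 = 289.962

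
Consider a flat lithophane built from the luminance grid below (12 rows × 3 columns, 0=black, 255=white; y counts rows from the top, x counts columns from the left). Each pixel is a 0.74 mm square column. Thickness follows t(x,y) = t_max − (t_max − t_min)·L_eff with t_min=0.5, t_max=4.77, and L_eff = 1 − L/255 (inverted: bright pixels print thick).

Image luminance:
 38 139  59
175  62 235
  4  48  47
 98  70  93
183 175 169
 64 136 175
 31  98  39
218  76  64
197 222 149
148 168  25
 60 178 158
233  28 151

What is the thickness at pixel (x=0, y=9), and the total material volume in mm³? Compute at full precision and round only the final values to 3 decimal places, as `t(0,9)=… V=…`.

t(0,9)=2.978 V=48.488

span = t_max - t_min = 4.77 - 0.5 = 4.270
L(0,9) = 148, L_eff = 1 - 148/255 = 0.419608 (inverted)
t(0,9) = 4.77 - 4.270·0.419608 = 2.978
Σt over all 12·3 pixels = 2257951/25500 ≈ 88.5470980
V = pitch²·Σt = 0.74²·2257951/25500 = 48.488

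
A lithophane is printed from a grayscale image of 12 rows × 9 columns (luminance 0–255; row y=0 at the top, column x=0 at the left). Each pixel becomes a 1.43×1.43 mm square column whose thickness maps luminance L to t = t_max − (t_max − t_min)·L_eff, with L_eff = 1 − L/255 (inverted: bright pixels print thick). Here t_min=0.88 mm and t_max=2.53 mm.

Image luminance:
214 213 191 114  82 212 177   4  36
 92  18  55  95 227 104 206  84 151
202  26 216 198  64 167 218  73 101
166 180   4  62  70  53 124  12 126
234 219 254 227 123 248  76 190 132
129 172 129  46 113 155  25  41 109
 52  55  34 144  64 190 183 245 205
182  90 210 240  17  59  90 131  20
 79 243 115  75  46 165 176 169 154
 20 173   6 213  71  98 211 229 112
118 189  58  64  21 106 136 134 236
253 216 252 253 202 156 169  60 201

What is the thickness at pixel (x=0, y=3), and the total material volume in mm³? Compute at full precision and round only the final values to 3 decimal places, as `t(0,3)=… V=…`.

span = t_max - t_min = 2.53 - 0.88 = 1.650
L(0,3) = 166, L_eff = 1 - 166/255 = 0.349020 (inverted)
t(0,3) = 2.53 - 1.650·0.349020 = 1.954
Σt over all 12·9 pixels = 319407/1700 ≈ 187.8864706
V = pitch²·Σt = 1.43²·319407/1700 = 384.209

t(0,3)=1.954 V=384.209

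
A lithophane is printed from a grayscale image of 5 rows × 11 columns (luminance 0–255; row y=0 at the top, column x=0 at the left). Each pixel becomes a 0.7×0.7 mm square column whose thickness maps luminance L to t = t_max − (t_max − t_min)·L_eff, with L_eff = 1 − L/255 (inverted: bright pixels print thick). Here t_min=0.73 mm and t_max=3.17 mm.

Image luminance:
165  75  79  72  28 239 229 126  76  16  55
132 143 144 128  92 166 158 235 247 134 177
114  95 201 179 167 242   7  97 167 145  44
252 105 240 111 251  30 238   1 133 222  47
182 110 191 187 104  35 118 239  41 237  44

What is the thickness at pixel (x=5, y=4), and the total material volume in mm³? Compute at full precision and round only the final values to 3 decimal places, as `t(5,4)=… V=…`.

t(5,4)=1.065 V=54.801

span = t_max - t_min = 3.17 - 0.73 = 2.440
L(5,4) = 35, L_eff = 1 - 35/255 = 0.862745 (inverted)
t(5,4) = 3.17 - 2.440·0.862745 = 1.065
Σt over all 5·11 pixels = 2851873/25500 ≈ 111.8381569
V = pitch²·Σt = 0.7²·2851873/25500 = 54.801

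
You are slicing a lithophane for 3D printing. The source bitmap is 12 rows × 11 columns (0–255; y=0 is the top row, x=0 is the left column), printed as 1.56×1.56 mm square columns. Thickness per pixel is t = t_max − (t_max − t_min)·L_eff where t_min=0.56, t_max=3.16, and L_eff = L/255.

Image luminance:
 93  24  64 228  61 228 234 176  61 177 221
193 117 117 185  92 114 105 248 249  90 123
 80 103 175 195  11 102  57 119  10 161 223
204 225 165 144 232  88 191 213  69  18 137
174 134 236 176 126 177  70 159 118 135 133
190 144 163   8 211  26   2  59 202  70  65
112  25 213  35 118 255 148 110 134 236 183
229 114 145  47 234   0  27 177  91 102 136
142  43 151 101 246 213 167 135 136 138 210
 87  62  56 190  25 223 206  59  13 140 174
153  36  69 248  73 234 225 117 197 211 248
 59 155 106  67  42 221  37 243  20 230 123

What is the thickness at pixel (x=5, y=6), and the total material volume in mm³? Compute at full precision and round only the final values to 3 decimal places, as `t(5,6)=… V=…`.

t(5,6)=0.560 V=573.379

span = t_max - t_min = 3.16 - 0.56 = 2.600
L(5,6) = 255, L_eff = 255/255 = 1.000000
t(5,6) = 3.16 - 2.600·1.000000 = 0.560
Σt over all 12·11 pixels = 100134/425 ≈ 235.6094118
V = pitch²·Σt = 1.56²·100134/425 = 573.379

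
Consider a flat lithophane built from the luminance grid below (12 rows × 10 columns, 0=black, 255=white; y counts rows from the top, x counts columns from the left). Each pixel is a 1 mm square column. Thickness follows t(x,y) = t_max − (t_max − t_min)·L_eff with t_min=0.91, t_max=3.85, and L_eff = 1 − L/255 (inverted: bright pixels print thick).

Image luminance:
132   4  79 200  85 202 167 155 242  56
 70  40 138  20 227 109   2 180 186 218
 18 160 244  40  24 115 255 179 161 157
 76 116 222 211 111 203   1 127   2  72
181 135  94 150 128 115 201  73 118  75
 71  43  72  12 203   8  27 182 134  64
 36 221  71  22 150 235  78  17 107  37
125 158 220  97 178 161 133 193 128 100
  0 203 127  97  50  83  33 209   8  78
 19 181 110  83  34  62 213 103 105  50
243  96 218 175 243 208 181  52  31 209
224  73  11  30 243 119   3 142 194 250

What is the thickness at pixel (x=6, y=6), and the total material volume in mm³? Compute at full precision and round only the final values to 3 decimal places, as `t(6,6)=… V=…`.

t(6,6)=1.809 V=274.670

span = t_max - t_min = 3.85 - 0.91 = 2.940
L(6,6) = 78, L_eff = 1 - 78/255 = 0.694118 (inverted)
t(6,6) = 3.85 - 2.940·0.694118 = 1.809
Σt over all 12·10 pixels = 583674/2125 ≈ 274.6701176
V = pitch²·Σt = 1²·583674/2125 = 274.670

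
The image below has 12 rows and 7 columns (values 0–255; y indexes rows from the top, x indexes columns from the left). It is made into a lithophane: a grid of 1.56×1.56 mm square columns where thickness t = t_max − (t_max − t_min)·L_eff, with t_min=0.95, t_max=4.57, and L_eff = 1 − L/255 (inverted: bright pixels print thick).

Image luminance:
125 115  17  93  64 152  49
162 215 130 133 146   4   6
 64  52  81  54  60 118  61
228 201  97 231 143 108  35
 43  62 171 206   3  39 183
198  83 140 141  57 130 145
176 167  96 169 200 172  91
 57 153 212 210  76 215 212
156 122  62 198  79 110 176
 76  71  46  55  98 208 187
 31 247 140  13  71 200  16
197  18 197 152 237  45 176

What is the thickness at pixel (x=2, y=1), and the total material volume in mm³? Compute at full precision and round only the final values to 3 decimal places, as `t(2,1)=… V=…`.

t(2,1)=2.795 V=544.341

span = t_max - t_min = 4.57 - 0.95 = 3.620
L(2,1) = 130, L_eff = 1 - 130/255 = 0.490196 (inverted)
t(2,1) = 4.57 - 3.620·0.490196 = 2.795
Σt over all 12·7 pixels = 570377/2550 ≈ 223.6772549
V = pitch²·Σt = 1.56²·570377/2550 = 544.341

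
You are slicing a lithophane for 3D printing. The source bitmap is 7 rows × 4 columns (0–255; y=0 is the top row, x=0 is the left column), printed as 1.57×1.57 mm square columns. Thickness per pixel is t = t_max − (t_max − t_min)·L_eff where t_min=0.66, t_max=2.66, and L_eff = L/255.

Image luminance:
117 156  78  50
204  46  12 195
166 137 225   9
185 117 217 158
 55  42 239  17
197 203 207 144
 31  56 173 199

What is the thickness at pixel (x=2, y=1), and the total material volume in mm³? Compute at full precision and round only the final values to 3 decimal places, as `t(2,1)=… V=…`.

t(2,1)=2.566 V=113.312

span = t_max - t_min = 2.66 - 0.66 = 2.000
L(2,1) = 12, L_eff = 12/255 = 0.047059
t(2,1) = 2.66 - 2.000·0.047059 = 2.566
Σt over all 7·4 pixels = 58612/1275 ≈ 45.9701961
V = pitch²·Σt = 1.57²·58612/1275 = 113.312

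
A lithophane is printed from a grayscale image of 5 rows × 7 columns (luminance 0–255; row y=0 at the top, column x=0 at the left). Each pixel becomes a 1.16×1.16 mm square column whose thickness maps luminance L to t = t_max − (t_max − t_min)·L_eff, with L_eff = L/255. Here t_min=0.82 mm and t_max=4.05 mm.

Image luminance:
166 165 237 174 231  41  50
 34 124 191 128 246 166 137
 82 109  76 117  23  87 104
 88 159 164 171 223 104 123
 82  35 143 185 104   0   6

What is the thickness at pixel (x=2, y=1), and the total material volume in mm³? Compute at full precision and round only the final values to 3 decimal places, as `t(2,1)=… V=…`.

span = t_max - t_min = 4.05 - 0.82 = 3.230
L(2,1) = 191, L_eff = 191/255 = 0.749020
t(2,1) = 4.05 - 3.230·0.749020 = 1.631
Σt over all 5·7 pixels = 87.6
V = pitch²·Σt = 1.16²·87.6 = 117.875

t(2,1)=1.631 V=117.875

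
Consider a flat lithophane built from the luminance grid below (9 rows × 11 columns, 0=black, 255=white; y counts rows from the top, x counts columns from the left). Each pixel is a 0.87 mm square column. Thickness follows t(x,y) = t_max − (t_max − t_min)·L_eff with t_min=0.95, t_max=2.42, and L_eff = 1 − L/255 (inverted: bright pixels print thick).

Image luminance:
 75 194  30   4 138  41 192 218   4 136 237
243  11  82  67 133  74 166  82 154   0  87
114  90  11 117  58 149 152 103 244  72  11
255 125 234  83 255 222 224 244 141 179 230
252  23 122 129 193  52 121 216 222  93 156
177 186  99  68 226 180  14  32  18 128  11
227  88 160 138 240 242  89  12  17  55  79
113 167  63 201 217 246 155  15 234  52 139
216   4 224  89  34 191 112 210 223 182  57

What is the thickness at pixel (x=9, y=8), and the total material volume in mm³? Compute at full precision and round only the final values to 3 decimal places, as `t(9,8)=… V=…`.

t(9,8)=1.999 V=127.429

span = t_max - t_min = 2.42 - 0.95 = 1.470
L(9,8) = 182, L_eff = 1 - 182/255 = 0.286275 (inverted)
t(9,8) = 2.42 - 1.470·0.286275 = 1.999
Σt over all 9·11 pixels = 286207/1700 ≈ 168.3570588
V = pitch²·Σt = 0.87²·286207/1700 = 127.429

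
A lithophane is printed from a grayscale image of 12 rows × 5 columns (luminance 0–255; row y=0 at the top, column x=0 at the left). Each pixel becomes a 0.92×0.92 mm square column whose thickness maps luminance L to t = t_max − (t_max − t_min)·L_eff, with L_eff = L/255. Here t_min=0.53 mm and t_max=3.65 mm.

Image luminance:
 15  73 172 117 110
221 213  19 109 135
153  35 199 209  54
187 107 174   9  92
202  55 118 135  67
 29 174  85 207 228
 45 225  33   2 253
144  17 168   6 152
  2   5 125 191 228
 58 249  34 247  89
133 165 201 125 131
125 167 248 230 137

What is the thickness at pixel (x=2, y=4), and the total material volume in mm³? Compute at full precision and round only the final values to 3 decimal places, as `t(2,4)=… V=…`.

t(2,4)=2.206 V=106.263

span = t_max - t_min = 3.65 - 0.53 = 3.120
L(2,4) = 118, L_eff = 118/255 = 0.462745
t(2,4) = 3.65 - 3.120·0.462745 = 2.206
Σt over all 12·5 pixels = 266787/2125 ≈ 125.5468235
V = pitch²·Σt = 0.92²·266787/2125 = 106.263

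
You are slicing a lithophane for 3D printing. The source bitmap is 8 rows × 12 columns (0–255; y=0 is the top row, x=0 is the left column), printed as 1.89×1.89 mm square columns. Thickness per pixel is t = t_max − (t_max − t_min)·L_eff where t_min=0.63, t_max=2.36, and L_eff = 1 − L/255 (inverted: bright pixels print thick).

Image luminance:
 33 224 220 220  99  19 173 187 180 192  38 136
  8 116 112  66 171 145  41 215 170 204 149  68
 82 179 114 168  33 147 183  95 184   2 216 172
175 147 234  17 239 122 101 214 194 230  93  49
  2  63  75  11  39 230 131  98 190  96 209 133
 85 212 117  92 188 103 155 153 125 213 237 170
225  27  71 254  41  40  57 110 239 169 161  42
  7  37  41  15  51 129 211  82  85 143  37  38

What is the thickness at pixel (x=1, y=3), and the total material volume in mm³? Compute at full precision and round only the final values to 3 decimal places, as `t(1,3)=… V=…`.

span = t_max - t_min = 2.36 - 0.63 = 1.730
L(1,3) = 147, L_eff = 1 - 147/255 = 0.423529 (inverted)
t(1,3) = 2.36 - 1.730·0.423529 = 1.627
Σt over all 8·12 pixels = 241389/1700 ≈ 141.9935294
V = pitch²·Σt = 1.89²·241389/1700 = 507.215

t(1,3)=1.627 V=507.215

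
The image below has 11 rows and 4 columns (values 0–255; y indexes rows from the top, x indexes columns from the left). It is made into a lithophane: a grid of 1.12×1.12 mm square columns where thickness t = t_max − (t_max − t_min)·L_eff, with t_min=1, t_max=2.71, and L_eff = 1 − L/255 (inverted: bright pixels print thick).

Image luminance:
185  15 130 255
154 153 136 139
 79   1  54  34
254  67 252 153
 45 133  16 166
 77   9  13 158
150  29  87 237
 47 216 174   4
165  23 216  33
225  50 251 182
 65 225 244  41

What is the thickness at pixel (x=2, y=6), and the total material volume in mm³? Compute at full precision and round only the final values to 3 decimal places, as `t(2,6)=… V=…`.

t(2,6)=1.583 V=100.130

span = t_max - t_min = 2.71 - 1 = 1.710
L(2,6) = 87, L_eff = 1 - 87/255 = 0.658824 (inverted)
t(2,6) = 2.71 - 1.710·0.658824 = 1.583
Σt over all 11·4 pixels = 339247/4250 ≈ 79.8228235
V = pitch²·Σt = 1.12²·339247/4250 = 100.130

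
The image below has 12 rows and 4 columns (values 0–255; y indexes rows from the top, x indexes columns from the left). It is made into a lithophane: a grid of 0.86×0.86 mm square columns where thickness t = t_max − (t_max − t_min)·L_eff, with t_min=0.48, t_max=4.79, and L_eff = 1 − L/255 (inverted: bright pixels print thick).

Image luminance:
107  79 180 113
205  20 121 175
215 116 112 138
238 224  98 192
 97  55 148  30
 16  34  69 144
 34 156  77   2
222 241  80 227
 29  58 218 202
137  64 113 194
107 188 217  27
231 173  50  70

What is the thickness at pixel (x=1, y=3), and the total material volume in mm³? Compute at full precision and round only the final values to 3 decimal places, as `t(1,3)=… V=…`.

t(1,3)=4.266 V=92.582

span = t_max - t_min = 4.79 - 0.48 = 4.310
L(1,3) = 224, L_eff = 1 - 224/255 = 0.121569 (inverted)
t(1,3) = 4.79 - 4.310·0.121569 = 4.266
Σt over all 12·4 pixels = 3192053/25500 ≈ 125.1785490
V = pitch²·Σt = 0.86²·3192053/25500 = 92.582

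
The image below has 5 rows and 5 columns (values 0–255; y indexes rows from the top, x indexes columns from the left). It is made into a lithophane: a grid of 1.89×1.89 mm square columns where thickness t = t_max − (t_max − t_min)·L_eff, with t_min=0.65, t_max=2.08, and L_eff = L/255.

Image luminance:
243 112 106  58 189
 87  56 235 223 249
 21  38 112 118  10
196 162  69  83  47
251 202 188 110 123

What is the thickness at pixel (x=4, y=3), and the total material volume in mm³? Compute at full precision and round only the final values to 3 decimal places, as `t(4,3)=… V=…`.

t(4,3)=1.816 V=119.885

span = t_max - t_min = 2.08 - 0.65 = 1.430
L(4,3) = 47, L_eff = 47/255 = 0.184314
t(4,3) = 2.08 - 1.430·0.184314 = 1.816
Σt over all 5·5 pixels = 71318/2125 ≈ 33.5614118
V = pitch²·Σt = 1.89²·71318/2125 = 119.885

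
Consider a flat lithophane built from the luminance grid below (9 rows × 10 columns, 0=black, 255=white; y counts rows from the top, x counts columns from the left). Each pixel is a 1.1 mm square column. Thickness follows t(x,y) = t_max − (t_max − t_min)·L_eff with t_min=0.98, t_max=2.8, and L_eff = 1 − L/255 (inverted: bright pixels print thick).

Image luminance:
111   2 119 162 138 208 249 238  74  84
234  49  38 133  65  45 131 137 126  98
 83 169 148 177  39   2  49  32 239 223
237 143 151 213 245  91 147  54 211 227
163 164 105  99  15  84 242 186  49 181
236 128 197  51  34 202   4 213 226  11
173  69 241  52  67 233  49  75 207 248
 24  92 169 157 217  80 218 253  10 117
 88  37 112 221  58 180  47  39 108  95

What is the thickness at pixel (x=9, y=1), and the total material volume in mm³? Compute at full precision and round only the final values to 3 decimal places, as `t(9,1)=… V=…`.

t(9,1)=1.679 V=207.306

span = t_max - t_min = 2.8 - 0.98 = 1.820
L(9,1) = 98, L_eff = 1 - 98/255 = 0.615686 (inverted)
t(9,1) = 2.8 - 1.820·0.615686 = 1.679
Σt over all 9·10 pixels = 2184427/12750 ≈ 171.3276078
V = pitch²·Σt = 1.1²·2184427/12750 = 207.306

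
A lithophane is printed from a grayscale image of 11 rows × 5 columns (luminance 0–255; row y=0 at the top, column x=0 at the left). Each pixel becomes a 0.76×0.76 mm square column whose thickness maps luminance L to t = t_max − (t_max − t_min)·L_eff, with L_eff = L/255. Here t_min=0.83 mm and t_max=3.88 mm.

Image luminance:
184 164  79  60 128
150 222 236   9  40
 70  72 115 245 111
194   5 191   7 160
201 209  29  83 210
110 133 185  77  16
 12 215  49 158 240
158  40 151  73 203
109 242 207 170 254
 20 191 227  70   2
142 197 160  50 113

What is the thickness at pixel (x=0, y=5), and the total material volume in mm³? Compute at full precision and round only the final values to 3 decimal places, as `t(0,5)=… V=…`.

span = t_max - t_min = 3.88 - 0.83 = 3.050
L(0,5) = 110, L_eff = 110/255 = 0.431373
t(0,5) = 3.88 - 3.050·0.431373 = 2.564
Σt over all 11·5 pixels = 163078/1275 ≈ 127.9043137
V = pitch²·Σt = 0.76²·163078/1275 = 73.878

t(0,5)=2.564 V=73.878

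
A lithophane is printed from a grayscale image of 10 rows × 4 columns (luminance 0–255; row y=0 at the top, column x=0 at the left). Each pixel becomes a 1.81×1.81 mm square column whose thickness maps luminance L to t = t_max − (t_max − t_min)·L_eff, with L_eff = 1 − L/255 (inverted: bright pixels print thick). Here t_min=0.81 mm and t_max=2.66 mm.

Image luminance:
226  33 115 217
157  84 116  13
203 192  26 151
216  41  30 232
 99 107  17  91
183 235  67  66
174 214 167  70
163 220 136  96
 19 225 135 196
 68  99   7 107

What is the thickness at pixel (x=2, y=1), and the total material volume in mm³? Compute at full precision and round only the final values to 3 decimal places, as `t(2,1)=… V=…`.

span = t_max - t_min = 2.66 - 0.81 = 1.850
L(2,1) = 116, L_eff = 1 - 116/255 = 0.545098 (inverted)
t(2,1) = 2.66 - 1.850·0.545098 = 1.652
Σt over all 10·4 pixels = 116907/1700 ≈ 68.7688235
V = pitch²·Σt = 1.81²·116907/1700 = 225.294

t(2,1)=1.652 V=225.294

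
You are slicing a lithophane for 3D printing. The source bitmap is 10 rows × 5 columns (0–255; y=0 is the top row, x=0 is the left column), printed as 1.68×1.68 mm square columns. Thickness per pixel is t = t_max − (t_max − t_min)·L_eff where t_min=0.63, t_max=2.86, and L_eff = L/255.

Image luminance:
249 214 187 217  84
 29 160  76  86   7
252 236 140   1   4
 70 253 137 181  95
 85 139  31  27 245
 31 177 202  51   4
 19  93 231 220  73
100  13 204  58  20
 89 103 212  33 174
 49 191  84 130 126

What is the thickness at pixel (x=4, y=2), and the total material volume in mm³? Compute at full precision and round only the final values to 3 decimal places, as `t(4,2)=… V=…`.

t(4,2)=2.825 V=258.176

span = t_max - t_min = 2.86 - 0.63 = 2.230
L(4,2) = 4, L_eff = 4/255 = 0.015686
t(4,2) = 2.86 - 2.230·0.015686 = 2.825
Σt over all 10·5 pixels = 194382/2125 ≈ 91.4738824
V = pitch²·Σt = 1.68²·194382/2125 = 258.176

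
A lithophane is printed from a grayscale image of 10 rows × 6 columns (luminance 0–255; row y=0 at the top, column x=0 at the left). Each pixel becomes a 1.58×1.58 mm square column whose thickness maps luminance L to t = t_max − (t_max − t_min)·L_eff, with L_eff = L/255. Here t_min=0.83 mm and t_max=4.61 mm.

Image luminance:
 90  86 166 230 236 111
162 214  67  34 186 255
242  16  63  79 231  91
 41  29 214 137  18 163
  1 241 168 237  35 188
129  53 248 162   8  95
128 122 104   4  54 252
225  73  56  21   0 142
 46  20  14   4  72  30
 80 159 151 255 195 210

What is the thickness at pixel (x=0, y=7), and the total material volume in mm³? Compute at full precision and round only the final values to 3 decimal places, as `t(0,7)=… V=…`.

t(0,7)=1.275 V=426.174

span = t_max - t_min = 4.61 - 0.83 = 3.780
L(0,7) = 225, L_eff = 225/255 = 0.882353
t(0,7) = 4.61 - 3.780·0.882353 = 1.275
Σt over all 10·6 pixels = 725541/4250 ≈ 170.7155294
V = pitch²·Σt = 1.58²·725541/4250 = 426.174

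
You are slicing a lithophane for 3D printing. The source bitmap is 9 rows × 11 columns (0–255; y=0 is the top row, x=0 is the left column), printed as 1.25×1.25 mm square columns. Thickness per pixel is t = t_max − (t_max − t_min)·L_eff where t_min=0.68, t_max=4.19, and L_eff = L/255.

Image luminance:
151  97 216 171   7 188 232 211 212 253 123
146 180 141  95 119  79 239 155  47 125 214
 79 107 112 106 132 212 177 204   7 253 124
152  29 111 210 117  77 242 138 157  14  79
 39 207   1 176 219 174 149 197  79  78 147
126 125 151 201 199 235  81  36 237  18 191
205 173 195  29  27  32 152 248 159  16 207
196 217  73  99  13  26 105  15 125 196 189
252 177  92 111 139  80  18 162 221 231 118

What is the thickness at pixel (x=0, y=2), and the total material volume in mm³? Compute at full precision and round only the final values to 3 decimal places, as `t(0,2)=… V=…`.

span = t_max - t_min = 4.19 - 0.68 = 3.510
L(0,2) = 79, L_eff = 79/255 = 0.309804
t(0,2) = 4.19 - 3.510·0.309804 = 3.103
Σt over all 9·11 pixels = 1934217/8500 ≈ 227.5549412
V = pitch²·Σt = 1.25²·1934217/8500 = 355.555

t(0,2)=3.103 V=355.555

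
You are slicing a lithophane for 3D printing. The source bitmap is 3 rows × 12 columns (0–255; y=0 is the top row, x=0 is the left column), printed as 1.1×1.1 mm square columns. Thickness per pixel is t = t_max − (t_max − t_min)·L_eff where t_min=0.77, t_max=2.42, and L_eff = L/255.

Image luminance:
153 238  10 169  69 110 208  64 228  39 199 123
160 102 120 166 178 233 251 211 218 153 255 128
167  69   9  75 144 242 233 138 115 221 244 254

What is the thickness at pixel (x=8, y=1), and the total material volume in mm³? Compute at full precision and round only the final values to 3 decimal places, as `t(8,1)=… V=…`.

span = t_max - t_min = 2.42 - 0.77 = 1.650
L(8,1) = 218, L_eff = 218/255 = 0.854902
t(8,1) = 2.42 - 1.650·0.854902 = 1.009
Σt over all 3·12 pixels = 21362/425 ≈ 50.2635294
V = pitch²·Σt = 1.1²·21362/425 = 60.819

t(8,1)=1.009 V=60.819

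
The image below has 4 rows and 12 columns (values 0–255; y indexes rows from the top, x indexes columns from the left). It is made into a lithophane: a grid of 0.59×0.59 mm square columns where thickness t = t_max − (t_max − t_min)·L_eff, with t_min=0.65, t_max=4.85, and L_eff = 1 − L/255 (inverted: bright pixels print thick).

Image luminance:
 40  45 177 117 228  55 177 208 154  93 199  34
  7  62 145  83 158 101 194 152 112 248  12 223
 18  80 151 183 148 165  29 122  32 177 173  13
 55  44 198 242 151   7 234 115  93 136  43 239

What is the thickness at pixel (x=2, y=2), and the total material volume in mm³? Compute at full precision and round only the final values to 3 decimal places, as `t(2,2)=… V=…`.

span = t_max - t_min = 4.85 - 0.65 = 4.200
L(2,2) = 151, L_eff = 1 - 151/255 = 0.407843 (inverted)
t(2,2) = 4.85 - 4.200·0.407843 = 3.137
Σt over all 4·12 pixels = 54364/425 ≈ 127.9152941
V = pitch²·Σt = 0.59²·54364/425 = 44.527

t(2,2)=3.137 V=44.527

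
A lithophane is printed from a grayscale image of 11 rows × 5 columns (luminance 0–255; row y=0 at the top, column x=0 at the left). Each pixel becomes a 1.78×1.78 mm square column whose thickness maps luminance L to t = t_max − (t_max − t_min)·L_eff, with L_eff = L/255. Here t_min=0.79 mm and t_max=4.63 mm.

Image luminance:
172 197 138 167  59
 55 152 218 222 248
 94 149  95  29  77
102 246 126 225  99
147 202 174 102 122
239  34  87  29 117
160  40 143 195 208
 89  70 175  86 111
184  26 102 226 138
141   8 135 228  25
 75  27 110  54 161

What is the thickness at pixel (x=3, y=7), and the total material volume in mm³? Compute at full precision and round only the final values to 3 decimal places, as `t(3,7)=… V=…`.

span = t_max - t_min = 4.63 - 0.79 = 3.840
L(3,7) = 86, L_eff = 86/255 = 0.337255
t(3,7) = 4.63 - 3.840·0.337255 = 3.335
Σt over all 11·5 pixels = 252681/1700 ≈ 148.6358824
V = pitch²·Σt = 1.78²·252681/1700 = 470.938

t(3,7)=3.335 V=470.938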